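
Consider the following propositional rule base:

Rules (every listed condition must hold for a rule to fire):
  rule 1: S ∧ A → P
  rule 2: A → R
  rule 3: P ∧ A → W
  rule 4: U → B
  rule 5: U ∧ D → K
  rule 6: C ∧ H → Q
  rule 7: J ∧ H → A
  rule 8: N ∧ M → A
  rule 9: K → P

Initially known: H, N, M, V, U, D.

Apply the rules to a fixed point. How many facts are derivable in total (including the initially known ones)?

12

Round 1 — rule 4, rule 5, rule 8, derive B, K, A.
Round 2 — rule 2, rule 9, derive R, P.
Round 3 — rule 3, derive W.
Closure: {A, B, D, H, K, M, N, P, R, U, V, W} — 12 facts.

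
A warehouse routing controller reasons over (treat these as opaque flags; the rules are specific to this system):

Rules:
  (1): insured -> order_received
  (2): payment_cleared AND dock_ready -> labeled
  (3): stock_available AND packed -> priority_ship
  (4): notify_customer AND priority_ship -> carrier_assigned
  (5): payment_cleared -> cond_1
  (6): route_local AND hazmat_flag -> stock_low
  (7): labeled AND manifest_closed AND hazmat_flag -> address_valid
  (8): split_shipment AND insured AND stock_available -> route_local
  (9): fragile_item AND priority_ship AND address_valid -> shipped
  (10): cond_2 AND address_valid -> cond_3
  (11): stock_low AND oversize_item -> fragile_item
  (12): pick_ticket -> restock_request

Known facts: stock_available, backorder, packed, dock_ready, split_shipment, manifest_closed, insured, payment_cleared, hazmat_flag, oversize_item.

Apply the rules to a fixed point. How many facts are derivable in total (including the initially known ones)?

19

Round 1: (1) [insured -> order_received]; (2) [payment_cleared AND dock_ready -> labeled]; (3) [stock_available AND packed -> priority_ship]; (5) [payment_cleared -> cond_1]; (8) [split_shipment AND insured AND stock_available -> route_local]. New: order_received, labeled, priority_ship, cond_1, route_local.
Round 2: (6) [route_local AND hazmat_flag -> stock_low]; (7) [labeled AND manifest_closed AND hazmat_flag -> address_valid]. New: stock_low, address_valid.
Round 3: (11) [stock_low AND oversize_item -> fragile_item]. New: fragile_item.
Round 4: (9) [fragile_item AND priority_ship AND address_valid -> shipped]. New: shipped.
Closure: {address_valid, backorder, cond_1, dock_ready, fragile_item, hazmat_flag, insured, labeled, manifest_closed, order_received, oversize_item, packed, payment_cleared, priority_ship, route_local, shipped, split_shipment, stock_available, stock_low} — 19 facts.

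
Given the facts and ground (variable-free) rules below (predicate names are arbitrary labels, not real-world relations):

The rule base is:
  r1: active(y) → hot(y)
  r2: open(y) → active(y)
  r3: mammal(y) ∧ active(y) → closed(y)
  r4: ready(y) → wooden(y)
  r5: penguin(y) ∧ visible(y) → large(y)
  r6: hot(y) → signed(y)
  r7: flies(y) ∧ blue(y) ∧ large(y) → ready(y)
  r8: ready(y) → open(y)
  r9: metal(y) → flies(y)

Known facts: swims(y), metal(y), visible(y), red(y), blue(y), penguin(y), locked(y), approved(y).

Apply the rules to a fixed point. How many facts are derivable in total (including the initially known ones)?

Round 1 fires r5, r9, giving large(y), flies(y).
Round 2 fires r7, giving ready(y).
Round 3 fires r4, r8, giving wooden(y), open(y).
Round 4 fires r2, giving active(y).
Round 5 fires r1, giving hot(y).
Round 6 fires r6, giving signed(y).
Closure: {active(y), approved(y), blue(y), flies(y), hot(y), large(y), locked(y), metal(y), open(y), penguin(y), ready(y), red(y), signed(y), swims(y), visible(y), wooden(y)} — 16 facts.

16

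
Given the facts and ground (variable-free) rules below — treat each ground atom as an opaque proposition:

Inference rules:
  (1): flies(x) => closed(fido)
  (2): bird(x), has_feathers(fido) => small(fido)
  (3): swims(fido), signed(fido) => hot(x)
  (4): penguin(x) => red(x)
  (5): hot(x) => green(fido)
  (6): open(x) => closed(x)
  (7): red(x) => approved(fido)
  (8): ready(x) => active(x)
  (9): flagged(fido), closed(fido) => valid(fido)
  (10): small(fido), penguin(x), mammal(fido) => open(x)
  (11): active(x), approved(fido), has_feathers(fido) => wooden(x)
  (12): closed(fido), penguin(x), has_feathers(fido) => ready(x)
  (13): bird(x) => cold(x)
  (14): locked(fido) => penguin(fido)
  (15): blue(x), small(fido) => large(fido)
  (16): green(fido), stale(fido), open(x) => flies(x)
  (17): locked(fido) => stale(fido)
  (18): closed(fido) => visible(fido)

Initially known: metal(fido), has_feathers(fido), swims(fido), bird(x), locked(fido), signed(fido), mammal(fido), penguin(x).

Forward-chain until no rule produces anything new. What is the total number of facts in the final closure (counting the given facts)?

Round 1: (2) [bird(x), has_feathers(fido) => small(fido)]; (3) [swims(fido), signed(fido) => hot(x)]; (4) [penguin(x) => red(x)]; (13) [bird(x) => cold(x)]; (14) [locked(fido) => penguin(fido)]; (17) [locked(fido) => stale(fido)]. Adds small(fido), hot(x), red(x), cold(x), penguin(fido), stale(fido).
Round 2: (5) [hot(x) => green(fido)]; (7) [red(x) => approved(fido)]; (10) [small(fido), penguin(x), mammal(fido) => open(x)]. Adds green(fido), approved(fido), open(x).
Round 3: (6) [open(x) => closed(x)]; (16) [green(fido), stale(fido), open(x) => flies(x)]. Adds closed(x), flies(x).
Round 4: (1) [flies(x) => closed(fido)]. Adds closed(fido).
Round 5: (12) [closed(fido), penguin(x), has_feathers(fido) => ready(x)]; (18) [closed(fido) => visible(fido)]. Adds ready(x), visible(fido).
Round 6: (8) [ready(x) => active(x)]. Adds active(x).
Round 7: (11) [active(x), approved(fido), has_feathers(fido) => wooden(x)]. Adds wooden(x).
Closure: {active(x), approved(fido), bird(x), closed(fido), closed(x), cold(x), flies(x), green(fido), has_feathers(fido), hot(x), locked(fido), mammal(fido), metal(fido), open(x), penguin(fido), penguin(x), ready(x), red(x), signed(fido), small(fido), stale(fido), swims(fido), visible(fido), wooden(x)} — 24 facts.

24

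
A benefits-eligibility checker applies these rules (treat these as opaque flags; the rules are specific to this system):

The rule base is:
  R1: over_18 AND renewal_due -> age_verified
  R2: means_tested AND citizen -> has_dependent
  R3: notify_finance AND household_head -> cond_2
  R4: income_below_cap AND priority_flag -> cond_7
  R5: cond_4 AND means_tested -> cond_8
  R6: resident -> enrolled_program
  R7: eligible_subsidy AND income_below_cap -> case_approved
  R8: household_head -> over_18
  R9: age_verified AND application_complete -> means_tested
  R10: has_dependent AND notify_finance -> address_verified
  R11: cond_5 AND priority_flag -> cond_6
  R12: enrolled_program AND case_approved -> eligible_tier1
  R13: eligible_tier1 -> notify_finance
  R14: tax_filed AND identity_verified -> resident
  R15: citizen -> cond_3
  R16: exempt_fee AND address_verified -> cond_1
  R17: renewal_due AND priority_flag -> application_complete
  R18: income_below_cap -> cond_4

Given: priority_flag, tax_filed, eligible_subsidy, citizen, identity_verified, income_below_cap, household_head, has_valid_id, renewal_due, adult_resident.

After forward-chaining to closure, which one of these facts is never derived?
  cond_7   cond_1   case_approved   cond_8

[1] R4 [income_below_cap AND priority_flag -> cond_7]; R7 [eligible_subsidy AND income_below_cap -> case_approved]; R8 [household_head -> over_18]; R14 [tax_filed AND identity_verified -> resident]; R15 [citizen -> cond_3]; R17 [renewal_due AND priority_flag -> application_complete]; R18 [income_below_cap -> cond_4]. ⇒ new: cond_7, case_approved, over_18, resident, cond_3, application_complete, cond_4.
[2] R1 [over_18 AND renewal_due -> age_verified]; R6 [resident -> enrolled_program]. ⇒ new: age_verified, enrolled_program.
[3] R9 [age_verified AND application_complete -> means_tested]; R12 [enrolled_program AND case_approved -> eligible_tier1]. ⇒ new: means_tested, eligible_tier1.
[4] R2 [means_tested AND citizen -> has_dependent]; R5 [cond_4 AND means_tested -> cond_8]; R13 [eligible_tier1 -> notify_finance]. ⇒ new: has_dependent, cond_8, notify_finance.
[5] R3 [notify_finance AND household_head -> cond_2]; R10 [has_dependent AND notify_finance -> address_verified]. ⇒ new: cond_2, address_verified.
Derived: cond_7 (round 1), cond_8 (round 4), case_approved (round 1). cond_1 never appears in any round.

cond_1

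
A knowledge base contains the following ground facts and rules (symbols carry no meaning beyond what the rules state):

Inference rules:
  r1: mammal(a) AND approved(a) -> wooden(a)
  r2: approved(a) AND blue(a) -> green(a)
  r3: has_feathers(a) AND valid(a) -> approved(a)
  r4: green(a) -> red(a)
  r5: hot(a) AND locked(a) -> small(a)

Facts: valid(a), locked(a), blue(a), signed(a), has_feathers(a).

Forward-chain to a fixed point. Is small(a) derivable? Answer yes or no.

no

Round 1: r3 [has_feathers(a) AND valid(a) -> approved(a)]. New: approved(a).
Round 2: r2 [approved(a) AND blue(a) -> green(a)]. New: green(a).
Round 3: r4 [green(a) -> red(a)]. New: red(a).
Fixed point reached. small(a) is concluded only by r5; r5 needs hot(a) (never derived).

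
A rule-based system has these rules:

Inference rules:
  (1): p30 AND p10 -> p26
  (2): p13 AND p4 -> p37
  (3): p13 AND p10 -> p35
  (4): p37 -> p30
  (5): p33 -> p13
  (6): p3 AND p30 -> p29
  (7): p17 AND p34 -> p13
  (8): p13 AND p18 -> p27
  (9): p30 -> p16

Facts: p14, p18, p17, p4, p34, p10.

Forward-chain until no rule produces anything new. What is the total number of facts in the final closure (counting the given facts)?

[1] (7) [p17 AND p34 -> p13]. ⇒ new: p13.
[2] (2) [p13 AND p4 -> p37]; (3) [p13 AND p10 -> p35]; (8) [p13 AND p18 -> p27]. ⇒ new: p37, p35, p27.
[3] (4) [p37 -> p30]. ⇒ new: p30.
[4] (1) [p30 AND p10 -> p26]; (9) [p30 -> p16]. ⇒ new: p26, p16.
Closure: {p10, p13, p14, p16, p17, p18, p26, p27, p30, p34, p35, p37, p4} — 13 facts.

13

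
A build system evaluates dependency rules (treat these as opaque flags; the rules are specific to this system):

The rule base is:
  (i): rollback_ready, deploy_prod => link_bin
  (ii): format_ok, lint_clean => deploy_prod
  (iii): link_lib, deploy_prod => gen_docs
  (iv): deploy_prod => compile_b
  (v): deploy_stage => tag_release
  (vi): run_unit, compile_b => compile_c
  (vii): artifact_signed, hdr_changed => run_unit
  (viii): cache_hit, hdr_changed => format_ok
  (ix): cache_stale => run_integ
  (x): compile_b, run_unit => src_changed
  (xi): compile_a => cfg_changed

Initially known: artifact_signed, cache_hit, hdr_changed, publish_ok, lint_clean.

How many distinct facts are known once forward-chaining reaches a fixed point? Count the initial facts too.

Round 1: (vii) [artifact_signed, hdr_changed => run_unit]; (viii) [cache_hit, hdr_changed => format_ok]. Adds run_unit, format_ok.
Round 2: (ii) [format_ok, lint_clean => deploy_prod]. Adds deploy_prod.
Round 3: (iv) [deploy_prod => compile_b]. Adds compile_b.
Round 4: (vi) [run_unit, compile_b => compile_c]; (x) [compile_b, run_unit => src_changed]. Adds compile_c, src_changed.
Closure: {artifact_signed, cache_hit, compile_b, compile_c, deploy_prod, format_ok, hdr_changed, lint_clean, publish_ok, run_unit, src_changed} — 11 facts.

11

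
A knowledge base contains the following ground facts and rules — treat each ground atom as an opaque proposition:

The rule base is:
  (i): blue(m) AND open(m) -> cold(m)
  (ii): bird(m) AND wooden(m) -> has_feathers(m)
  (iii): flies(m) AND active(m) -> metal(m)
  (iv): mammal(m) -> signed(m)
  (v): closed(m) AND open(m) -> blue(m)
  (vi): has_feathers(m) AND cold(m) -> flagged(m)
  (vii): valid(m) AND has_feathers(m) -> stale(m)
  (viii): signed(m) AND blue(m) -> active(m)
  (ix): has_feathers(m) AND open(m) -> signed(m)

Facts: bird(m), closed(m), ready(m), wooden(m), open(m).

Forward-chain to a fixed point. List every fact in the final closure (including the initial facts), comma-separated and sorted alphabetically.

active(m), bird(m), blue(m), closed(m), cold(m), flagged(m), has_feathers(m), open(m), ready(m), signed(m), wooden(m)

Round 1 — (ii), (v), derive has_feathers(m), blue(m).
Round 2 — (i), (ix), derive cold(m), signed(m).
Round 3 — (vi), (viii), derive flagged(m), active(m).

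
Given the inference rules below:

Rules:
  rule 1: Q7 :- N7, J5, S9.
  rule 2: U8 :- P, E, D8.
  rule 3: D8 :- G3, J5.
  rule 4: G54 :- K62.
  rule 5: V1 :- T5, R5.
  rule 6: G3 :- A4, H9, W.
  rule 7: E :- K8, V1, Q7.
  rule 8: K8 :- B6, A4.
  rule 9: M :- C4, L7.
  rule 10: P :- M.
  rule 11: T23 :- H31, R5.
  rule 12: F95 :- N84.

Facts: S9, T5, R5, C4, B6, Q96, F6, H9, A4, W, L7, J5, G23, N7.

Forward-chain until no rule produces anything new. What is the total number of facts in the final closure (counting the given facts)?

23

[1] rule 1 [Q7 :- N7, J5, S9.]; rule 5 [V1 :- T5, R5.]; rule 6 [G3 :- A4, H9, W.]; rule 8 [K8 :- B6, A4.]; rule 9 [M :- C4, L7.]. ⇒ new: Q7, V1, G3, K8, M.
[2] rule 3 [D8 :- G3, J5.]; rule 7 [E :- K8, V1, Q7.]; rule 10 [P :- M.]. ⇒ new: D8, E, P.
[3] rule 2 [U8 :- P, E, D8.]. ⇒ new: U8.
Closure: {A4, B6, C4, D8, E, F6, G23, G3, H9, J5, K8, L7, M, N7, P, Q7, Q96, R5, S9, T5, U8, V1, W} — 23 facts.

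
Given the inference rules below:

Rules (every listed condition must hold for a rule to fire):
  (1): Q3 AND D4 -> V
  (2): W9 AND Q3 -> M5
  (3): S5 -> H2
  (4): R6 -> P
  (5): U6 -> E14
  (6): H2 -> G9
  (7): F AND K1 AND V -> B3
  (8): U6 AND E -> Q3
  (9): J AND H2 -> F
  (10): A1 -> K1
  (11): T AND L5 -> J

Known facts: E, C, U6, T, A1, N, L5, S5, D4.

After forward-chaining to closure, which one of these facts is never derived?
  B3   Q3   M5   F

Round 1: (3) [S5 -> H2]; (5) [U6 -> E14]; (8) [U6 AND E -> Q3]; (10) [A1 -> K1]; (11) [T AND L5 -> J]. New: H2, E14, Q3, K1, J.
Round 2: (1) [Q3 AND D4 -> V]; (6) [H2 -> G9]; (9) [J AND H2 -> F]. New: V, G9, F.
Round 3: (7) [F AND K1 AND V -> B3]. New: B3.
Derived: F (round 2), B3 (round 3), Q3 (round 1). M5 never appears in any round.

M5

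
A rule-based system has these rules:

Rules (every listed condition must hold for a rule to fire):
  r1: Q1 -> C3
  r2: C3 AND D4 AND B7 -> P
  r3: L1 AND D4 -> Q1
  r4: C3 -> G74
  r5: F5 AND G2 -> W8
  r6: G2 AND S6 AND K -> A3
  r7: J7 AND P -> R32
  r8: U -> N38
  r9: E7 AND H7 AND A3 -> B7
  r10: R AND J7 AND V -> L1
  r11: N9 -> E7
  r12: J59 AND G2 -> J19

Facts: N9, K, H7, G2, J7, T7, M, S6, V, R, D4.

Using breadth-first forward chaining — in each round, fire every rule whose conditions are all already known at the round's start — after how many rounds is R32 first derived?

Round 1 — r6, r10, r11, derive A3, L1, E7.
Round 2 — r3, r9, derive Q1, B7.
Round 3 — r1, derive C3.
Round 4 — r2, r4, derive P, G74.
Round 5 — r7, derive R32.
R32 first appears in round 5.

5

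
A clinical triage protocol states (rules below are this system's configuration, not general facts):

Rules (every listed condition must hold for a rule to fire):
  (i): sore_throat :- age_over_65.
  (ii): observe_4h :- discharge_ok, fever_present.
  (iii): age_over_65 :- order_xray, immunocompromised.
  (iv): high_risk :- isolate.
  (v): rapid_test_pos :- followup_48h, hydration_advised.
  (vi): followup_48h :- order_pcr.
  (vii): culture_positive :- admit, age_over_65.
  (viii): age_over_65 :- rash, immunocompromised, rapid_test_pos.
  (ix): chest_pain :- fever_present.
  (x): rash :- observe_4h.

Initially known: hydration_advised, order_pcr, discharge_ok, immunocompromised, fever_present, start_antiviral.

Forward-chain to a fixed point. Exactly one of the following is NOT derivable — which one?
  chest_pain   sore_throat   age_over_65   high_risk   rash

Round 1 — (ii), (vi), (ix), derive observe_4h, followup_48h, chest_pain.
Round 2 — (v), (x), derive rapid_test_pos, rash.
Round 3 — (viii), derive age_over_65.
Round 4 — (i), derive sore_throat.
Derived: sore_throat (round 4), chest_pain (round 1), age_over_65 (round 3), rash (round 2). high_risk never appears in any round.

high_risk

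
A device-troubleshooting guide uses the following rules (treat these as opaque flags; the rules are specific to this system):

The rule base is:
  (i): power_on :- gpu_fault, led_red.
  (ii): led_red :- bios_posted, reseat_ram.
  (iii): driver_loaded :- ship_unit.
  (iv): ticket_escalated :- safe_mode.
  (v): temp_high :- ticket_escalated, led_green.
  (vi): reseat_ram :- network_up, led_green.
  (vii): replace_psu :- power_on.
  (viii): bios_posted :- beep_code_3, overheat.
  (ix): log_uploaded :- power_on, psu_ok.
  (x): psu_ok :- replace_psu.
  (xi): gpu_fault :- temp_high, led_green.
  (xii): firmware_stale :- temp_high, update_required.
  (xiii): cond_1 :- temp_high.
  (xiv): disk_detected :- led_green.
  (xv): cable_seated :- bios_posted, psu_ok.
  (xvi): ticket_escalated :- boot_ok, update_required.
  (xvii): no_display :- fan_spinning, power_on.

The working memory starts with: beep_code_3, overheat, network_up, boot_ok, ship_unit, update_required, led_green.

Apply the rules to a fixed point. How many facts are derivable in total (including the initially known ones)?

22

Round 1 — (iii), (vi), (viii), (xiv), (xvi), derive driver_loaded, reseat_ram, bios_posted, disk_detected, ticket_escalated.
Round 2 — (ii), (v), derive led_red, temp_high.
Round 3 — (xi), (xii), (xiii), derive gpu_fault, firmware_stale, cond_1.
Round 4 — (i), derive power_on.
Round 5 — (vii), derive replace_psu.
Round 6 — (x), derive psu_ok.
Round 7 — (ix), (xv), derive log_uploaded, cable_seated.
Closure: {beep_code_3, bios_posted, boot_ok, cable_seated, cond_1, disk_detected, driver_loaded, firmware_stale, gpu_fault, led_green, led_red, log_uploaded, network_up, overheat, power_on, psu_ok, replace_psu, reseat_ram, ship_unit, temp_high, ticket_escalated, update_required} — 22 facts.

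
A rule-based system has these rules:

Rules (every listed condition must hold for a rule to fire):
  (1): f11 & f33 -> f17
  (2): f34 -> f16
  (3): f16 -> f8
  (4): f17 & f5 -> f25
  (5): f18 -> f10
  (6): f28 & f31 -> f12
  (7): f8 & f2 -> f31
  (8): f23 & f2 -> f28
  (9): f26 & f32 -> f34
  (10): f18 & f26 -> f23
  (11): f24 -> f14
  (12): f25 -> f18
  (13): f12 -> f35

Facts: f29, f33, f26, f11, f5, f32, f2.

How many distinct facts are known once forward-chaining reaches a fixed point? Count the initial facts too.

[1] (1) [f11 & f33 -> f17]; (9) [f26 & f32 -> f34]. ⇒ new: f17, f34.
[2] (2) [f34 -> f16]; (4) [f17 & f5 -> f25]. ⇒ new: f16, f25.
[3] (3) [f16 -> f8]; (12) [f25 -> f18]. ⇒ new: f8, f18.
[4] (5) [f18 -> f10]; (7) [f8 & f2 -> f31]; (10) [f18 & f26 -> f23]. ⇒ new: f10, f31, f23.
[5] (8) [f23 & f2 -> f28]. ⇒ new: f28.
[6] (6) [f28 & f31 -> f12]. ⇒ new: f12.
[7] (13) [f12 -> f35]. ⇒ new: f35.
Closure: {f10, f11, f12, f16, f17, f18, f2, f23, f25, f26, f28, f29, f31, f32, f33, f34, f35, f5, f8} — 19 facts.

19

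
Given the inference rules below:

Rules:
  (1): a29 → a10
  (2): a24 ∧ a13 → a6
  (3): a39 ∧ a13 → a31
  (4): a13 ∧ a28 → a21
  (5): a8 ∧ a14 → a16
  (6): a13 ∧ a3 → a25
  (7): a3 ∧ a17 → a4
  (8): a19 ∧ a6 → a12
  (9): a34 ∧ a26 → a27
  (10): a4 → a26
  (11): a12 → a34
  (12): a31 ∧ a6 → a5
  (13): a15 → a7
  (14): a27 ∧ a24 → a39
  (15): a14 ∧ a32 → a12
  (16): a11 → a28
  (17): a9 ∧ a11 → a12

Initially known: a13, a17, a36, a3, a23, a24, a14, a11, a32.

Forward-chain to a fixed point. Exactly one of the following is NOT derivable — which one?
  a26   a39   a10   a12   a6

Round 1 fires (2), (6), (7), (15), (16), giving a6, a25, a4, a12, a28.
Round 2 fires (4), (10), (11), giving a21, a26, a34.
Round 3 fires (9), giving a27.
Round 4 fires (14), giving a39.
Round 5 fires (3), giving a31.
Round 6 fires (12), giving a5.
Derived: a39 (round 4), a12 (round 1), a6 (round 1), a26 (round 2). a10 never appears in any round.

a10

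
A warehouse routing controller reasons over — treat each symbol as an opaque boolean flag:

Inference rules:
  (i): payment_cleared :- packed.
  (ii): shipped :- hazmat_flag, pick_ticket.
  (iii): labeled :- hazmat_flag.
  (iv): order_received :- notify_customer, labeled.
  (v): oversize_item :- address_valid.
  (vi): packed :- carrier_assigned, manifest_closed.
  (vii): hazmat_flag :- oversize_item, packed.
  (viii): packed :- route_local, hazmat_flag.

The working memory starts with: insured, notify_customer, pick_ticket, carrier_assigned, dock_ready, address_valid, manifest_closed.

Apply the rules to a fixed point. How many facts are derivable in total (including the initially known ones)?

14

[1] (v) [oversize_item :- address_valid.]; (vi) [packed :- carrier_assigned, manifest_closed.]. ⇒ new: oversize_item, packed.
[2] (i) [payment_cleared :- packed.]; (vii) [hazmat_flag :- oversize_item, packed.]. ⇒ new: payment_cleared, hazmat_flag.
[3] (ii) [shipped :- hazmat_flag, pick_ticket.]; (iii) [labeled :- hazmat_flag.]. ⇒ new: shipped, labeled.
[4] (iv) [order_received :- notify_customer, labeled.]. ⇒ new: order_received.
Closure: {address_valid, carrier_assigned, dock_ready, hazmat_flag, insured, labeled, manifest_closed, notify_customer, order_received, oversize_item, packed, payment_cleared, pick_ticket, shipped} — 14 facts.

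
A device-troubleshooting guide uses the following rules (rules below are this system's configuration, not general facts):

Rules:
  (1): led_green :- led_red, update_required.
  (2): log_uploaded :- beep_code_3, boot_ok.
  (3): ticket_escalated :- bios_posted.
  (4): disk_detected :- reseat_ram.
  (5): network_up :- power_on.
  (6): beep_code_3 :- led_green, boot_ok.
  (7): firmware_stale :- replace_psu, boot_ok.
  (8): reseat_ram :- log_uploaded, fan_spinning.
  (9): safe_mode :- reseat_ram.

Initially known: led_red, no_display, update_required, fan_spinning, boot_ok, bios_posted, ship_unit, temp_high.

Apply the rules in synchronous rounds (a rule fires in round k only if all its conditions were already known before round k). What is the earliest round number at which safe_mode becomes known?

5

Round 1 fires (1), (3), giving led_green, ticket_escalated.
Round 2 fires (6), giving beep_code_3.
Round 3 fires (2), giving log_uploaded.
Round 4 fires (8), giving reseat_ram.
Round 5 fires (4), (9), giving disk_detected, safe_mode.
safe_mode first appears in round 5.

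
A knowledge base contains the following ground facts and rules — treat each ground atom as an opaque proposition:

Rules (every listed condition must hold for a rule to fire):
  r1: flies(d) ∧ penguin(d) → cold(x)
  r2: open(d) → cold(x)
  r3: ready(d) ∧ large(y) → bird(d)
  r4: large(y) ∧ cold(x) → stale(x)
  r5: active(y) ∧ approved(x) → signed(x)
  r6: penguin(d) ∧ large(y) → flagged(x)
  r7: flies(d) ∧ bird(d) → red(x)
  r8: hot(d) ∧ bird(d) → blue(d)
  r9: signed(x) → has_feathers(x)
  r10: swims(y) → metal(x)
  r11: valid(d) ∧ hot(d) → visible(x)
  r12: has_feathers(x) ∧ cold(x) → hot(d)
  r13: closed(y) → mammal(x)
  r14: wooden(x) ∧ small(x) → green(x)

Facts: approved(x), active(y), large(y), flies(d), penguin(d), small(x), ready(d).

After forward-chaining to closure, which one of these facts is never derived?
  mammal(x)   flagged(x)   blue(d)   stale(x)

mammal(x)

Round 1 fires r1, r3, r5, r6, giving cold(x), bird(d), signed(x), flagged(x).
Round 2 fires r4, r7, r9, giving stale(x), red(x), has_feathers(x).
Round 3 fires r12, giving hot(d).
Round 4 fires r8, giving blue(d).
Derived: flagged(x) (round 1), stale(x) (round 2), blue(d) (round 4). mammal(x) never appears in any round.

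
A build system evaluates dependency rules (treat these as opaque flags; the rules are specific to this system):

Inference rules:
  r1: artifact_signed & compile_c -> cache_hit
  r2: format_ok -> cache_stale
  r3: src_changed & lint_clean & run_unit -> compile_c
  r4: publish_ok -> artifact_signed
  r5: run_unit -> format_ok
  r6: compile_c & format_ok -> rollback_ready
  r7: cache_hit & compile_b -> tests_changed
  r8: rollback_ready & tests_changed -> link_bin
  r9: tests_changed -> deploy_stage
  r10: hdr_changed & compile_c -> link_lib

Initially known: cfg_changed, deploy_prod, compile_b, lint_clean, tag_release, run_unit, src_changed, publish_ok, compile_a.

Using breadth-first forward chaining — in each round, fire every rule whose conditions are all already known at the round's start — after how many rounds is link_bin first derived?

Round 1 — r3, r4, r5, derive compile_c, artifact_signed, format_ok.
Round 2 — r1, r2, r6, derive cache_hit, cache_stale, rollback_ready.
Round 3 — r7, derive tests_changed.
Round 4 — r8, r9, derive link_bin, deploy_stage.
link_bin first appears in round 4.

4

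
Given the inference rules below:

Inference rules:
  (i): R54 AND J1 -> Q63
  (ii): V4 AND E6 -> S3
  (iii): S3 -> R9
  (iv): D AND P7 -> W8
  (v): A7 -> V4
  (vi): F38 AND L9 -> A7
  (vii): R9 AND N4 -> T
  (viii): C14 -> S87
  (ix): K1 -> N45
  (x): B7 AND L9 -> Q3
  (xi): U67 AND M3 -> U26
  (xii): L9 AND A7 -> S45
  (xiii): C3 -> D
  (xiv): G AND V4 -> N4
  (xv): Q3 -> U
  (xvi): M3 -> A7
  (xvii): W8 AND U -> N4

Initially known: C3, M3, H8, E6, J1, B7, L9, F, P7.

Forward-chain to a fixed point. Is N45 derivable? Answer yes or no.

Round 1: (x) [B7 AND L9 -> Q3]; (xiii) [C3 -> D]; (xvi) [M3 -> A7]. New: Q3, D, A7.
Round 2: (iv) [D AND P7 -> W8]; (v) [A7 -> V4]; (xii) [L9 AND A7 -> S45]; (xv) [Q3 -> U]. New: W8, V4, S45, U.
Round 3: (ii) [V4 AND E6 -> S3]; (xvii) [W8 AND U -> N4]. New: S3, N4.
Round 4: (iii) [S3 -> R9]. New: R9.
Round 5: (vii) [R9 AND N4 -> T]. New: T.
Fixed point reached. N45 is concluded only by (ix); (ix) needs K1 (never derived).

no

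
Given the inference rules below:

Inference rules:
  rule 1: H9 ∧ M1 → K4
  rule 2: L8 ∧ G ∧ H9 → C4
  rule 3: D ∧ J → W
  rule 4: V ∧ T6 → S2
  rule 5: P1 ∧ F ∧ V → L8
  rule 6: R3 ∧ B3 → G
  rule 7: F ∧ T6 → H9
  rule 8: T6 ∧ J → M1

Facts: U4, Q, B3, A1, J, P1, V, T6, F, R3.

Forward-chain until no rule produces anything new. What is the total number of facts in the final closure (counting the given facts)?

17

[1] rule 4 [V ∧ T6 → S2]; rule 5 [P1 ∧ F ∧ V → L8]; rule 6 [R3 ∧ B3 → G]; rule 7 [F ∧ T6 → H9]; rule 8 [T6 ∧ J → M1]. ⇒ new: S2, L8, G, H9, M1.
[2] rule 1 [H9 ∧ M1 → K4]; rule 2 [L8 ∧ G ∧ H9 → C4]. ⇒ new: K4, C4.
Closure: {A1, B3, C4, F, G, H9, J, K4, L8, M1, P1, Q, R3, S2, T6, U4, V} — 17 facts.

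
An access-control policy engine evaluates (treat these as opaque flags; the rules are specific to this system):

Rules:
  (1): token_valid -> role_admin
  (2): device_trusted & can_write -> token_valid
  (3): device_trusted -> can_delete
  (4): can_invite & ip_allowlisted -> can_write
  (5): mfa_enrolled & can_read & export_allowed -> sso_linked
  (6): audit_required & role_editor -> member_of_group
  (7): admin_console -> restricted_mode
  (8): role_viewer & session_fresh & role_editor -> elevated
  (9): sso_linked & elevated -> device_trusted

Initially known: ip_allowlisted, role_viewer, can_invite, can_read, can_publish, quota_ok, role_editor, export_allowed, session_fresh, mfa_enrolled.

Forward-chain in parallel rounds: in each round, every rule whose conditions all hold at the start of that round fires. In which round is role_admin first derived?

4

[1] (4) [can_invite & ip_allowlisted -> can_write]; (5) [mfa_enrolled & can_read & export_allowed -> sso_linked]; (8) [role_viewer & session_fresh & role_editor -> elevated]. ⇒ new: can_write, sso_linked, elevated.
[2] (9) [sso_linked & elevated -> device_trusted]. ⇒ new: device_trusted.
[3] (2) [device_trusted & can_write -> token_valid]; (3) [device_trusted -> can_delete]. ⇒ new: token_valid, can_delete.
[4] (1) [token_valid -> role_admin]. ⇒ new: role_admin.
role_admin first appears in round 4.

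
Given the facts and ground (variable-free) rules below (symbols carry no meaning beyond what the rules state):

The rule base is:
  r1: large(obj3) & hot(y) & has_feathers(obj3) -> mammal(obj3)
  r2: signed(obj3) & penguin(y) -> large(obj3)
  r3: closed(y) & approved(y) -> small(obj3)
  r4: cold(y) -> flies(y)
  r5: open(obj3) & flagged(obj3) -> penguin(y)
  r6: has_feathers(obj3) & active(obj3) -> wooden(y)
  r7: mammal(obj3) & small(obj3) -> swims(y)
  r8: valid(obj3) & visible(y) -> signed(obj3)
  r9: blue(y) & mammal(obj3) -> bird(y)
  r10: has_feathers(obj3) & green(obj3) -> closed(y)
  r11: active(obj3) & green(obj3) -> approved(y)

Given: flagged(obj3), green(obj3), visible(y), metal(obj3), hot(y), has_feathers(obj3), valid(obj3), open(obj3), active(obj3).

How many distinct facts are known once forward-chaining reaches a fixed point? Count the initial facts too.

18

Round 1: r5 [open(obj3) & flagged(obj3) -> penguin(y)]; r6 [has_feathers(obj3) & active(obj3) -> wooden(y)]; r8 [valid(obj3) & visible(y) -> signed(obj3)]; r10 [has_feathers(obj3) & green(obj3) -> closed(y)]; r11 [active(obj3) & green(obj3) -> approved(y)]. Adds penguin(y), wooden(y), signed(obj3), closed(y), approved(y).
Round 2: r2 [signed(obj3) & penguin(y) -> large(obj3)]; r3 [closed(y) & approved(y) -> small(obj3)]. Adds large(obj3), small(obj3).
Round 3: r1 [large(obj3) & hot(y) & has_feathers(obj3) -> mammal(obj3)]. Adds mammal(obj3).
Round 4: r7 [mammal(obj3) & small(obj3) -> swims(y)]. Adds swims(y).
Closure: {active(obj3), approved(y), closed(y), flagged(obj3), green(obj3), has_feathers(obj3), hot(y), large(obj3), mammal(obj3), metal(obj3), open(obj3), penguin(y), signed(obj3), small(obj3), swims(y), valid(obj3), visible(y), wooden(y)} — 18 facts.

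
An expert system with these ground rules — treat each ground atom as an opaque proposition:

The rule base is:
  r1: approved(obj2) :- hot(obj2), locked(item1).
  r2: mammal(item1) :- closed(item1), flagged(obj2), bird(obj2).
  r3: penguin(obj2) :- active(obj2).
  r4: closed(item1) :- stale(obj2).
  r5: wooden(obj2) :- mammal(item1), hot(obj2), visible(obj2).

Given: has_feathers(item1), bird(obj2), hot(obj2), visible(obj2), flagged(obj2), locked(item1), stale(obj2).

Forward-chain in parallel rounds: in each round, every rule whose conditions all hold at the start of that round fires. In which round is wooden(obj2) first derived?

3

Round 1: r1 [approved(obj2) :- hot(obj2), locked(item1).]; r4 [closed(item1) :- stale(obj2).]. Adds approved(obj2), closed(item1).
Round 2: r2 [mammal(item1) :- closed(item1), flagged(obj2), bird(obj2).]. Adds mammal(item1).
Round 3: r5 [wooden(obj2) :- mammal(item1), hot(obj2), visible(obj2).]. Adds wooden(obj2).
wooden(obj2) first appears in round 3.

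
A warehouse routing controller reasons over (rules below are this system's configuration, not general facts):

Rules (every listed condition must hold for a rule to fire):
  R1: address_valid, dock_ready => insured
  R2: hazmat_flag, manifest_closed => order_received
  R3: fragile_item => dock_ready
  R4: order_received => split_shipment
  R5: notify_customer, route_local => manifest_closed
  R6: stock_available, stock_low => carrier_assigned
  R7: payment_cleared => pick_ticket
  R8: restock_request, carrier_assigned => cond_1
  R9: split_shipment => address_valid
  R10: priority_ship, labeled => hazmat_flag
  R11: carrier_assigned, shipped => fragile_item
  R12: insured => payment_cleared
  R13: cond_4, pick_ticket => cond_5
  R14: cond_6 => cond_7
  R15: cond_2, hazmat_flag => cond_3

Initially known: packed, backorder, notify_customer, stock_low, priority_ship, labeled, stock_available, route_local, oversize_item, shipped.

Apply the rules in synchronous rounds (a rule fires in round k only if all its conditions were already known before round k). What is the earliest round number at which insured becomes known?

[1] R5 [notify_customer, route_local => manifest_closed]; R6 [stock_available, stock_low => carrier_assigned]; R10 [priority_ship, labeled => hazmat_flag]. ⇒ new: manifest_closed, carrier_assigned, hazmat_flag.
[2] R2 [hazmat_flag, manifest_closed => order_received]; R11 [carrier_assigned, shipped => fragile_item]. ⇒ new: order_received, fragile_item.
[3] R3 [fragile_item => dock_ready]; R4 [order_received => split_shipment]. ⇒ new: dock_ready, split_shipment.
[4] R9 [split_shipment => address_valid]. ⇒ new: address_valid.
[5] R1 [address_valid, dock_ready => insured]. ⇒ new: insured.
insured first appears in round 5.

5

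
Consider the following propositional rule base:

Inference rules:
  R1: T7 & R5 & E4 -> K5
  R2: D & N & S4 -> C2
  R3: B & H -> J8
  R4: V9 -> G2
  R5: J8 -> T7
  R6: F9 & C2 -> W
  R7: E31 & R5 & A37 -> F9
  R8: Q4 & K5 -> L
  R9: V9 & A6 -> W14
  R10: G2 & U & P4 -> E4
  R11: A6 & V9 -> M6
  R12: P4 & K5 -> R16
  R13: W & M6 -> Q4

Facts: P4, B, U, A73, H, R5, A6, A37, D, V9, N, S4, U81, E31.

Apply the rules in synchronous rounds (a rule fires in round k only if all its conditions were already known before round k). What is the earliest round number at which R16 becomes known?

4

Round 1 fires R2, R3, R4, R7, R9, R11, giving C2, J8, G2, F9, W14, M6.
Round 2 fires R5, R6, R10, giving T7, W, E4.
Round 3 fires R1, R13, giving K5, Q4.
Round 4 fires R8, R12, giving L, R16.
R16 first appears in round 4.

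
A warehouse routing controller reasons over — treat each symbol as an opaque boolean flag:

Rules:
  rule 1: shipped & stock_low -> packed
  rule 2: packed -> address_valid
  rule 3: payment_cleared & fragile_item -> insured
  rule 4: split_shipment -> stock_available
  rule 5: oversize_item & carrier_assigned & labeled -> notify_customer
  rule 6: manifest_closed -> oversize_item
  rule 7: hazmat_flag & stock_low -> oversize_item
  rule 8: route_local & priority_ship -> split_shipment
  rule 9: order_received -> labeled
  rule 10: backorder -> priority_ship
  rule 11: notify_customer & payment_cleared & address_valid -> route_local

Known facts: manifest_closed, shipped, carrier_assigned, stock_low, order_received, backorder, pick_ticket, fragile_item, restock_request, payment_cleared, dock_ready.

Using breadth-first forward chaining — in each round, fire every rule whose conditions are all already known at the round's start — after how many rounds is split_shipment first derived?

Round 1 fires rule 1, rule 3, rule 6, rule 9, rule 10, giving packed, insured, oversize_item, labeled, priority_ship.
Round 2 fires rule 2, rule 5, giving address_valid, notify_customer.
Round 3 fires rule 11, giving route_local.
Round 4 fires rule 8, giving split_shipment.
split_shipment first appears in round 4.

4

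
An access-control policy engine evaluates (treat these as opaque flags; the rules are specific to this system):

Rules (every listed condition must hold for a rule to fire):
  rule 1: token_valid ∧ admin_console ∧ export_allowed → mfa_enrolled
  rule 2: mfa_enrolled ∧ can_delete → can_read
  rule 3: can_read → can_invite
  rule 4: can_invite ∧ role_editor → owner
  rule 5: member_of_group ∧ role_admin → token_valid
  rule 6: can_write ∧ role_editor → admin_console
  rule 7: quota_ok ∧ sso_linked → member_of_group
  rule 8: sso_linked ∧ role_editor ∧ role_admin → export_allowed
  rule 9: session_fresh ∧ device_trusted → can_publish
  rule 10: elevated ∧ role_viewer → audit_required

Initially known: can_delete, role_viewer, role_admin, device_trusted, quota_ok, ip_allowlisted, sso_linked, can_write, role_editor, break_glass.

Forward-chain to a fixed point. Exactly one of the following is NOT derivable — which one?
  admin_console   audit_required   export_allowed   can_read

audit_required

[1] rule 6 [can_write ∧ role_editor → admin_console]; rule 7 [quota_ok ∧ sso_linked → member_of_group]; rule 8 [sso_linked ∧ role_editor ∧ role_admin → export_allowed]. ⇒ new: admin_console, member_of_group, export_allowed.
[2] rule 5 [member_of_group ∧ role_admin → token_valid]. ⇒ new: token_valid.
[3] rule 1 [token_valid ∧ admin_console ∧ export_allowed → mfa_enrolled]. ⇒ new: mfa_enrolled.
[4] rule 2 [mfa_enrolled ∧ can_delete → can_read]. ⇒ new: can_read.
[5] rule 3 [can_read → can_invite]. ⇒ new: can_invite.
[6] rule 4 [can_invite ∧ role_editor → owner]. ⇒ new: owner.
Derived: export_allowed (round 1), admin_console (round 1), can_read (round 4). audit_required never appears in any round.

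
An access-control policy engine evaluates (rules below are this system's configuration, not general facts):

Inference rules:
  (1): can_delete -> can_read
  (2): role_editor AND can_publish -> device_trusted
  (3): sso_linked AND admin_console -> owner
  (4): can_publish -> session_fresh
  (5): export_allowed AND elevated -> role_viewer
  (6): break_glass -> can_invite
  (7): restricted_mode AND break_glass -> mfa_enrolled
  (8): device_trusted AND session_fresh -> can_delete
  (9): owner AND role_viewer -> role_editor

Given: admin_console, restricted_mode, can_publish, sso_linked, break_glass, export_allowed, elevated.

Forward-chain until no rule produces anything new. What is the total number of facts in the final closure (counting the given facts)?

Round 1 — (3), (4), (5), (6), (7), derive owner, session_fresh, role_viewer, can_invite, mfa_enrolled.
Round 2 — (9), derive role_editor.
Round 3 — (2), derive device_trusted.
Round 4 — (8), derive can_delete.
Round 5 — (1), derive can_read.
Closure: {admin_console, break_glass, can_delete, can_invite, can_publish, can_read, device_trusted, elevated, export_allowed, mfa_enrolled, owner, restricted_mode, role_editor, role_viewer, session_fresh, sso_linked} — 16 facts.

16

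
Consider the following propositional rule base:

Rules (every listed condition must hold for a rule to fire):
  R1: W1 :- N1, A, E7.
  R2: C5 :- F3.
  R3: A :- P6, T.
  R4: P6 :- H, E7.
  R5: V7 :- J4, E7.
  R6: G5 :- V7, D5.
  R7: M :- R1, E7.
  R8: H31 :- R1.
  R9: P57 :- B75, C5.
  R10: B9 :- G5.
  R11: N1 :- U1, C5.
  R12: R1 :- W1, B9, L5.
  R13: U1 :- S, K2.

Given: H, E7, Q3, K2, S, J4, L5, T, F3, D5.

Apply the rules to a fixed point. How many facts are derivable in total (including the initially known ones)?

22

Round 1 fires R2, R4, R5, R13, giving C5, P6, V7, U1.
Round 2 fires R3, R6, R11, giving A, G5, N1.
Round 3 fires R1, R10, giving W1, B9.
Round 4 fires R12, giving R1.
Round 5 fires R7, R8, giving M, H31.
Closure: {A, B9, C5, D5, E7, F3, G5, H, H31, J4, K2, L5, M, N1, P6, Q3, R1, S, T, U1, V7, W1} — 22 facts.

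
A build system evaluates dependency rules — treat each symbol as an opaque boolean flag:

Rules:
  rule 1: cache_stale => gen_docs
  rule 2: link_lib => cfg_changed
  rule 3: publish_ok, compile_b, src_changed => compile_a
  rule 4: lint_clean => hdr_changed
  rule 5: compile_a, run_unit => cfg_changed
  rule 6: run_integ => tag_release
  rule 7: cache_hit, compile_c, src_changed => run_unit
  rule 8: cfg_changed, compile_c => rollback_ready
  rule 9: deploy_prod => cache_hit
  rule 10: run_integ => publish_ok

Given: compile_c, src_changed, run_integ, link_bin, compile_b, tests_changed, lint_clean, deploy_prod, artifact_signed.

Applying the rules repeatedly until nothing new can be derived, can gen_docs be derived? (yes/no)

Round 1: rule 4 [lint_clean => hdr_changed]; rule 6 [run_integ => tag_release]; rule 9 [deploy_prod => cache_hit]; rule 10 [run_integ => publish_ok]. New: hdr_changed, tag_release, cache_hit, publish_ok.
Round 2: rule 3 [publish_ok, compile_b, src_changed => compile_a]; rule 7 [cache_hit, compile_c, src_changed => run_unit]. New: compile_a, run_unit.
Round 3: rule 5 [compile_a, run_unit => cfg_changed]. New: cfg_changed.
Round 4: rule 8 [cfg_changed, compile_c => rollback_ready]. New: rollback_ready.
Fixed point reached. gen_docs is concluded only by rule 1; rule 1 needs cache_stale (never derived).

no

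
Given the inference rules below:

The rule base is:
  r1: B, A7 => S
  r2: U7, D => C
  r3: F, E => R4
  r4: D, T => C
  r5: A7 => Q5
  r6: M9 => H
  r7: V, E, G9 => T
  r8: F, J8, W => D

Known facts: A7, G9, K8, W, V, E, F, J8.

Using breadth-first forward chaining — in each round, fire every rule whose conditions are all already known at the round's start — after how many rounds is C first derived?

Round 1 — r3, r5, r7, r8, derive R4, Q5, T, D.
Round 2 — r4, derive C.
C first appears in round 2.

2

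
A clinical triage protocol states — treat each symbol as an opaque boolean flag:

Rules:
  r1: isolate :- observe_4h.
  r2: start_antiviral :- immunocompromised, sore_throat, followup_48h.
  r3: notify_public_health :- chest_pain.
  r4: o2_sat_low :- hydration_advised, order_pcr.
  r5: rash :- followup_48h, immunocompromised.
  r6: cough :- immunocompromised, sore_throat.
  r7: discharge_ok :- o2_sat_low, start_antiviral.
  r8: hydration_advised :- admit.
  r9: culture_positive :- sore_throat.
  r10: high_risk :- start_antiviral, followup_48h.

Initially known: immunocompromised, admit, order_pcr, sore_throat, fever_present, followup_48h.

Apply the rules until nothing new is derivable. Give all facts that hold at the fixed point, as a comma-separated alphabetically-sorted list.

admit, cough, culture_positive, discharge_ok, fever_present, followup_48h, high_risk, hydration_advised, immunocompromised, o2_sat_low, order_pcr, rash, sore_throat, start_antiviral

Round 1: r2 [start_antiviral :- immunocompromised, sore_throat, followup_48h.]; r5 [rash :- followup_48h, immunocompromised.]; r6 [cough :- immunocompromised, sore_throat.]; r8 [hydration_advised :- admit.]; r9 [culture_positive :- sore_throat.]. New: start_antiviral, rash, cough, hydration_advised, culture_positive.
Round 2: r4 [o2_sat_low :- hydration_advised, order_pcr.]; r10 [high_risk :- start_antiviral, followup_48h.]. New: o2_sat_low, high_risk.
Round 3: r7 [discharge_ok :- o2_sat_low, start_antiviral.]. New: discharge_ok.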